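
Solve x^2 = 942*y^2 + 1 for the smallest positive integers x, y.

(x, y) = (106133, 3458)

First expand sqrt(942) as a continued fraction. With x_i = (sqrt(942) + m_i)/d_i and (m_0, d_0) = (0, 1): a_0 = floor(sqrt(942)) = 30, since 30^2 = 900 <= 942 < 961 = 31^2.
Iterate m_{i+1} = d_i*a_i - m_i, d_{i+1} = (942 - m_{i+1}^2)/d_i, a_{i+1} = floor((a_0 + m_{i+1})/d_{i+1}):
  m_1 = 1*30 - 0 = 30, d_1 = (942 - 30^2)/1 = 42/1 = 42, a_1 = floor((30 + 30)/42) = 1.
  m_2 = 42*1 - 30 = 12, d_2 = (942 - 12^2)/42 = 798/42 = 19, a_2 = floor((30 + 12)/19) = 2.
  m_3 = 19*2 - 12 = 26, d_3 = (942 - 26^2)/19 = 266/19 = 14, a_3 = floor((30 + 26)/14) = 4.
  m_4 = 14*4 - 26 = 30, d_4 = (942 - 30^2)/14 = 42/14 = 3, a_4 = floor((30 + 30)/3) = 20.
  m_5 = 3*20 - 30 = 30, d_5 = (942 - 30^2)/3 = 42/3 = 14, a_5 = floor((30 + 30)/14) = 4.
  m_6 = 14*4 - 30 = 26, d_6 = (942 - 26^2)/14 = 266/14 = 19, a_6 = floor((30 + 26)/19) = 2.
  m_7 = 19*2 - 26 = 12, d_7 = (942 - 12^2)/19 = 798/19 = 42, a_7 = floor((30 + 12)/42) = 1.
  m_8 = 42*1 - 12 = 30, d_8 = (942 - 30^2)/42 = 42/42 = 1, a_8 = floor((30 + 30)/1) = 60.
  m_9 = 1*60 - 30 = 30, d_9 = (942 - 30^2)/1 = 42/1 = 42: (m_9, d_9) = (m_1, d_1) = (30, 42), so from here the quotients repeat a_1, ..., a_8; the period length is 8.
So sqrt(942) = [30; (1, 2, 4, 20, 4, 2, 1, 60)] with period length k = 8.
k is even, so the fundamental solution of x^2 - 942y^2 = 1 is (p_{k-1}, q_{k-1}) = (p_7, q_7); compute convergents through index 7.
Convergents (p_i = a_i*p_{i-1} + p_{i-2}, q_i = a_i*q_{i-1} + q_{i-2} with p_{-2}=0, p_{-1}=1, q_{-2}=1, q_{-1}=0):
  i=0: a_0=30, p_0 = 30*1 + 0 = 30, q_0 = 30*0 + 1 = 1.
  i=1: a_1=1, p_1 = 1*30 + 1 = 31, q_1 = 1*1 + 0 = 1.
  i=2: a_2=2, p_2 = 2*31 + 30 = 92, q_2 = 2*1 + 1 = 3.
  i=3: a_3=4, p_3 = 4*92 + 31 = 399, q_3 = 4*3 + 1 = 13.
  i=4: a_4=20, p_4 = 20*399 + 92 = 8072, q_4 = 20*13 + 3 = 263.
  i=5: a_5=4, p_5 = 4*8072 + 399 = 32687, q_5 = 4*263 + 13 = 1065.
  i=6: a_6=2, p_6 = 2*32687 + 8072 = 73446, q_6 = 2*1065 + 263 = 2393.
  i=7: a_7=1, p_7 = 1*73446 + 32687 = 106133, q_7 = 1*2393 + 1065 = 3458.
Check: 106133^2 - 942*3458^2 = 11264213689 - 11264213688 = 1, so (x, y) = (106133, 3458) solves the equation, and by the theorem it is the least positive solution.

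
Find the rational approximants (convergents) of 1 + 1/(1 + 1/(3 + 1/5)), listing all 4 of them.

Using the convergent recurrence p_i = a_i*p_{i-1} + p_{i-2}, q_i = a_i*q_{i-1} + q_{i-2} with p_{-2}=0, p_{-1}=1, q_{-2}=1, q_{-1}=0:
  i=0: a_0=1, p_0 = 1*1 + 0 = 1, q_0 = 1*0 + 1 = 1.
  i=1: a_1=1, p_1 = 1*1 + 1 = 2, q_1 = 1*1 + 0 = 1.
  i=2: a_2=3, p_2 = 3*2 + 1 = 7, q_2 = 3*1 + 1 = 4.
  i=3: a_3=5, p_3 = 5*7 + 2 = 37, q_3 = 5*4 + 1 = 21.

1/1, 2/1, 7/4, 37/21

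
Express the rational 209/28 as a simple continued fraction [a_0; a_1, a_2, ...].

[7; 2, 6, 2]

Run the Euclidean algorithm on 209 and 28; the successive quotients are the partial quotients a_0, a_1, ... (each step inverts the fractional part left over by the previous one):
  209 = 7*28 + 13, so a_0 = 7.
  28 = 2*13 + 2, so a_1 = 2.
  13 = 6*2 + 1, so a_2 = 6.
  2 = 2*1 + 0, so a_3 = 2.
The remainder reaches 0 after 4 divisions, so the expansion has 4 partial quotients, read off in order.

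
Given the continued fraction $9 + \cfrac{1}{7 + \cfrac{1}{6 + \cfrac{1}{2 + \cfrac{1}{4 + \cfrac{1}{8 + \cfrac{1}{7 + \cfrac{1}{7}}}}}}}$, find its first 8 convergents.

9/1, 64/7, 393/43, 850/93, 3793/415, 31194/3413, 222151/24306, 1586251/173555

Using the convergent recurrence p_i = a_i*p_{i-1} + p_{i-2}, q_i = a_i*q_{i-1} + q_{i-2} with p_{-2}=0, p_{-1}=1, q_{-2}=1, q_{-1}=0:
  i=0: a_0=9, p_0 = 9*1 + 0 = 9, q_0 = 9*0 + 1 = 1.
  i=1: a_1=7, p_1 = 7*9 + 1 = 64, q_1 = 7*1 + 0 = 7.
  i=2: a_2=6, p_2 = 6*64 + 9 = 393, q_2 = 6*7 + 1 = 43.
  i=3: a_3=2, p_3 = 2*393 + 64 = 850, q_3 = 2*43 + 7 = 93.
  i=4: a_4=4, p_4 = 4*850 + 393 = 3793, q_4 = 4*93 + 43 = 415.
  i=5: a_5=8, p_5 = 8*3793 + 850 = 31194, q_5 = 8*415 + 93 = 3413.
  i=6: a_6=7, p_6 = 7*31194 + 3793 = 222151, q_6 = 7*3413 + 415 = 24306.
  i=7: a_7=7, p_7 = 7*222151 + 31194 = 1586251, q_7 = 7*24306 + 3413 = 173555.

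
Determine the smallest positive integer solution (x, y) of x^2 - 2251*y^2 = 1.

First expand sqrt(2251) as a continued fraction. With x_i = (sqrt(2251) + m_i)/d_i and (m_0, d_0) = (0, 1): a_0 = floor(sqrt(2251)) = 47, since 47^2 = 2209 <= 2251 < 2304 = 48^2.
Iterate m_{i+1} = d_i*a_i - m_i, d_{i+1} = (2251 - m_{i+1}^2)/d_i, a_{i+1} = floor((a_0 + m_{i+1})/d_{i+1}):
  m_1 = 1*47 - 0 = 47, d_1 = (2251 - 47^2)/1 = 42/1 = 42, a_1 = floor((47 + 47)/42) = 2.
  m_2 = 42*2 - 47 = 37, d_2 = (2251 - 37^2)/42 = 882/42 = 21, a_2 = floor((47 + 37)/21) = 4.
  m_3 = 21*4 - 37 = 47, d_3 = (2251 - 47^2)/21 = 42/21 = 2, a_3 = floor((47 + 47)/2) = 47.
  m_4 = 2*47 - 47 = 47, d_4 = (2251 - 47^2)/2 = 42/2 = 21, a_4 = floor((47 + 47)/21) = 4.
  m_5 = 21*4 - 47 = 37, d_5 = (2251 - 37^2)/21 = 882/21 = 42, a_5 = floor((47 + 37)/42) = 2.
  m_6 = 42*2 - 37 = 47, d_6 = (2251 - 47^2)/42 = 42/42 = 1, a_6 = floor((47 + 47)/1) = 94.
  m_7 = 1*94 - 47 = 47, d_7 = (2251 - 47^2)/1 = 42/1 = 42: (m_7, d_7) = (m_1, d_1) = (47, 42), so from here the quotients repeat a_1, ..., a_6; the period length is 6.
So sqrt(2251) = [47; (2, 4, 47, 4, 2, 94)] with period length k = 6.
k is even, so the fundamental solution of x^2 - 2251y^2 = 1 is (p_{k-1}, q_{k-1}) = (p_5, q_5); compute convergents through index 5.
Convergents (p_i = a_i*p_{i-1} + p_{i-2}, q_i = a_i*q_{i-1} + q_{i-2} with p_{-2}=0, p_{-1}=1, q_{-2}=1, q_{-1}=0):
  i=0: a_0=47, p_0 = 47*1 + 0 = 47, q_0 = 47*0 + 1 = 1.
  i=1: a_1=2, p_1 = 2*47 + 1 = 95, q_1 = 2*1 + 0 = 2.
  i=2: a_2=4, p_2 = 4*95 + 47 = 427, q_2 = 4*2 + 1 = 9.
  i=3: a_3=47, p_3 = 47*427 + 95 = 20164, q_3 = 47*9 + 2 = 425.
  i=4: a_4=4, p_4 = 4*20164 + 427 = 81083, q_4 = 4*425 + 9 = 1709.
  i=5: a_5=2, p_5 = 2*81083 + 20164 = 182330, q_5 = 2*1709 + 425 = 3843.
Check: 182330^2 - 2251*3843^2 = 33244228900 - 33244228899 = 1, so (x, y) = (182330, 3843) solves the equation, and by the theorem it is the least positive solution.

(x, y) = (182330, 3843)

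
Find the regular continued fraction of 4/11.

[0; 2, 1, 3]

Run the Euclidean algorithm on 4 and 11; the successive quotients are the partial quotients a_0, a_1, ... (each step inverts the fractional part left over by the previous one):
  4 = 0*11 + 4, so a_0 = 0.
  11 = 2*4 + 3, so a_1 = 2.
  4 = 1*3 + 1, so a_2 = 1.
  3 = 3*1 + 0, so a_3 = 3.
The remainder reaches 0 after 4 divisions, so the expansion has 4 partial quotients, read off in order.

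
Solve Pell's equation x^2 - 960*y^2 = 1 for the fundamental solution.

(x, y) = (31, 1)

First expand sqrt(960) as a continued fraction. With x_i = (sqrt(960) + m_i)/d_i and (m_0, d_0) = (0, 1): a_0 = floor(sqrt(960)) = 30, since 30^2 = 900 <= 960 < 961 = 31^2.
Iterate m_{i+1} = d_i*a_i - m_i, d_{i+1} = (960 - m_{i+1}^2)/d_i, a_{i+1} = floor((a_0 + m_{i+1})/d_{i+1}):
  m_1 = 1*30 - 0 = 30, d_1 = (960 - 30^2)/1 = 60/1 = 60, a_1 = floor((30 + 30)/60) = 1.
  m_2 = 60*1 - 30 = 30, d_2 = (960 - 30^2)/60 = 60/60 = 1, a_2 = floor((30 + 30)/1) = 60.
  m_3 = 1*60 - 30 = 30, d_3 = (960 - 30^2)/1 = 60/1 = 60: (m_3, d_3) = (m_1, d_1) = (30, 60), so from here the quotients repeat a_1, a_2; the period length is 2.
So sqrt(960) = [30; (1, 60)] with period length k = 2.
k is even, so the fundamental solution of x^2 - 960y^2 = 1 is (p_{k-1}, q_{k-1}) = (p_1, q_1); compute convergents through index 1.
Convergents (p_i = a_i*p_{i-1} + p_{i-2}, q_i = a_i*q_{i-1} + q_{i-2} with p_{-2}=0, p_{-1}=1, q_{-2}=1, q_{-1}=0):
  i=0: a_0=30, p_0 = 30*1 + 0 = 30, q_0 = 30*0 + 1 = 1.
  i=1: a_1=1, p_1 = 1*30 + 1 = 31, q_1 = 1*1 + 0 = 1.
Check: 31^2 - 960*1^2 = 961 - 960 = 1, so (x, y) = (31, 1) solves the equation, and by the theorem it is the least positive solution.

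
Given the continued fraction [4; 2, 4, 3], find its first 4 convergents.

Using the convergent recurrence p_i = a_i*p_{i-1} + p_{i-2}, q_i = a_i*q_{i-1} + q_{i-2} with p_{-2}=0, p_{-1}=1, q_{-2}=1, q_{-1}=0:
  i=0: a_0=4, p_0 = 4*1 + 0 = 4, q_0 = 4*0 + 1 = 1.
  i=1: a_1=2, p_1 = 2*4 + 1 = 9, q_1 = 2*1 + 0 = 2.
  i=2: a_2=4, p_2 = 4*9 + 4 = 40, q_2 = 4*2 + 1 = 9.
  i=3: a_3=3, p_3 = 3*40 + 9 = 129, q_3 = 3*9 + 2 = 29.

4/1, 9/2, 40/9, 129/29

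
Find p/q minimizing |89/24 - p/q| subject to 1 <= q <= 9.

Expand x = 89/24 as a continued fraction with the Euclidean algorithm:
  89 = 3*24 + 17, so a_0 = 3.
  24 = 1*17 + 7, so a_1 = 1.
  17 = 2*7 + 3, so a_2 = 2.
  7 = 2*3 + 1, so a_3 = 2.
  3 = 3*1 + 0, so a_4 = 3.
so x = [3; 1, 2, 2, 3].
Convergents (p_i = a_i*p_{i-1} + p_{i-2}, q_i = a_i*q_{i-1} + q_{i-2} with p_{-2}=0, p_{-1}=1, q_{-2}=1, q_{-1}=0), until the denominator exceeds 9:
  i=0: a_0=3, p_0 = 3*1 + 0 = 3, q_0 = 3*0 + 1 = 1.
  i=1: a_1=1, p_1 = 1*3 + 1 = 4, q_1 = 1*1 + 0 = 1.
  i=2: a_2=2, p_2 = 2*4 + 3 = 11, q_2 = 2*1 + 1 = 3.
  i=3: a_3=2, p_3 = 2*11 + 4 = 26, q_3 = 2*3 + 1 = 7.
  i=4: a_4=3, p_4 = 3*26 + 11 = 89, q_4 = 3*7 + 3 = 24.
q_4 = 24 > 9, so the last convergent with denominator <= 9 is p_3/q_3 = 26/7.
The closest fraction with denominator <= 9 is either p_3/q_3 or the intermediate fraction (k*p_3 + p_2)/(k*q_3 + q_2) with the largest k >= 1 whose denominator stays <= 9; these approach x as k grows, and every other convergent or intermediate fraction in range is farther away.
Largest k: floor((9 - q_2)/q_3) = floor((9 - 3)/7) = 0.
Since k = 0, no intermediate fraction beyond p_3/q_3 has denominator <= 9, so the convergent 26/7 is the closest (its error is |89*7 - 26*24|/(24*7) = 1/168).

26/7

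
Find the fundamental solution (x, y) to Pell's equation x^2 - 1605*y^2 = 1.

(x, y) = (641, 16)

First expand sqrt(1605) as a continued fraction. With x_i = (sqrt(1605) + m_i)/d_i and (m_0, d_0) = (0, 1): a_0 = floor(sqrt(1605)) = 40, since 40^2 = 1600 <= 1605 < 1681 = 41^2.
Iterate m_{i+1} = d_i*a_i - m_i, d_{i+1} = (1605 - m_{i+1}^2)/d_i, a_{i+1} = floor((a_0 + m_{i+1})/d_{i+1}):
  m_1 = 1*40 - 0 = 40, d_1 = (1605 - 40^2)/1 = 5/1 = 5, a_1 = floor((40 + 40)/5) = 16.
  m_2 = 5*16 - 40 = 40, d_2 = (1605 - 40^2)/5 = 5/5 = 1, a_2 = floor((40 + 40)/1) = 80.
  m_3 = 1*80 - 40 = 40, d_3 = (1605 - 40^2)/1 = 5/1 = 5: (m_3, d_3) = (m_1, d_1) = (40, 5), so from here the quotients repeat a_1, a_2; the period length is 2.
So sqrt(1605) = [40; (16, 80)] with period length k = 2.
k is even, so the fundamental solution of x^2 - 1605y^2 = 1 is (p_{k-1}, q_{k-1}) = (p_1, q_1); compute convergents through index 1.
Convergents (p_i = a_i*p_{i-1} + p_{i-2}, q_i = a_i*q_{i-1} + q_{i-2} with p_{-2}=0, p_{-1}=1, q_{-2}=1, q_{-1}=0):
  i=0: a_0=40, p_0 = 40*1 + 0 = 40, q_0 = 40*0 + 1 = 1.
  i=1: a_1=16, p_1 = 16*40 + 1 = 641, q_1 = 16*1 + 0 = 16.
Check: 641^2 - 1605*16^2 = 410881 - 410880 = 1, so (x, y) = (641, 16) solves the equation, and by the theorem it is the least positive solution.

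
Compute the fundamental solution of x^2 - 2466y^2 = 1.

(x, y) = (3959299, 79730)

First expand sqrt(2466) as a continued fraction. With x_i = (sqrt(2466) + m_i)/d_i and (m_0, d_0) = (0, 1): a_0 = floor(sqrt(2466)) = 49, since 49^2 = 2401 <= 2466 < 2500 = 50^2.
Iterate m_{i+1} = d_i*a_i - m_i, d_{i+1} = (2466 - m_{i+1}^2)/d_i, a_{i+1} = floor((a_0 + m_{i+1})/d_{i+1}):
  m_1 = 1*49 - 0 = 49, d_1 = (2466 - 49^2)/1 = 65/1 = 65, a_1 = floor((49 + 49)/65) = 1.
  m_2 = 65*1 - 49 = 16, d_2 = (2466 - 16^2)/65 = 2210/65 = 34, a_2 = floor((49 + 16)/34) = 1.
  m_3 = 34*1 - 16 = 18, d_3 = (2466 - 18^2)/34 = 2142/34 = 63, a_3 = floor((49 + 18)/63) = 1.
  m_4 = 63*1 - 18 = 45, d_4 = (2466 - 45^2)/63 = 441/63 = 7, a_4 = floor((49 + 45)/7) = 13.
  m_5 = 7*13 - 45 = 46, d_5 = (2466 - 46^2)/7 = 350/7 = 50, a_5 = floor((49 + 46)/50) = 1.
  m_6 = 50*1 - 46 = 4, d_6 = (2466 - 4^2)/50 = 2450/50 = 49, a_6 = floor((49 + 4)/49) = 1.
  m_7 = 49*1 - 4 = 45, d_7 = (2466 - 45^2)/49 = 441/49 = 9, a_7 = floor((49 + 45)/9) = 10.
  m_8 = 9*10 - 45 = 45, d_8 = (2466 - 45^2)/9 = 441/9 = 49, a_8 = floor((49 + 45)/49) = 1.
  m_9 = 49*1 - 45 = 4, d_9 = (2466 - 4^2)/49 = 2450/49 = 50, a_9 = floor((49 + 4)/50) = 1.
  m_10 = 50*1 - 4 = 46, d_10 = (2466 - 46^2)/50 = 350/50 = 7, a_10 = floor((49 + 46)/7) = 13.
  m_11 = 7*13 - 46 = 45, d_11 = (2466 - 45^2)/7 = 441/7 = 63, a_11 = floor((49 + 45)/63) = 1.
  m_12 = 63*1 - 45 = 18, d_12 = (2466 - 18^2)/63 = 2142/63 = 34, a_12 = floor((49 + 18)/34) = 1.
  m_13 = 34*1 - 18 = 16, d_13 = (2466 - 16^2)/34 = 2210/34 = 65, a_13 = floor((49 + 16)/65) = 1.
  m_14 = 65*1 - 16 = 49, d_14 = (2466 - 49^2)/65 = 65/65 = 1, a_14 = floor((49 + 49)/1) = 98.
  m_15 = 1*98 - 49 = 49, d_15 = (2466 - 49^2)/1 = 65/1 = 65: (m_15, d_15) = (m_1, d_1) = (49, 65), so from here the quotients repeat a_1, ..., a_14; the period length is 14.
So sqrt(2466) = [49; (1, 1, 1, 13, 1, 1, 10, 1, 1, 13, 1, 1, 1, 98)] with period length k = 14.
k is even, so the fundamental solution of x^2 - 2466y^2 = 1 is (p_{k-1}, q_{k-1}) = (p_13, q_13); compute convergents through index 13.
Convergents (p_i = a_i*p_{i-1} + p_{i-2}, q_i = a_i*q_{i-1} + q_{i-2} with p_{-2}=0, p_{-1}=1, q_{-2}=1, q_{-1}=0):
  i=0: a_0=49, p_0 = 49*1 + 0 = 49, q_0 = 49*0 + 1 = 1.
  i=1: a_1=1, p_1 = 1*49 + 1 = 50, q_1 = 1*1 + 0 = 1.
  i=2: a_2=1, p_2 = 1*50 + 49 = 99, q_2 = 1*1 + 1 = 2.
  i=3: a_3=1, p_3 = 1*99 + 50 = 149, q_3 = 1*2 + 1 = 3.
  i=4: a_4=13, p_4 = 13*149 + 99 = 2036, q_4 = 13*3 + 2 = 41.
  i=5: a_5=1, p_5 = 1*2036 + 149 = 2185, q_5 = 1*41 + 3 = 44.
  i=6: a_6=1, p_6 = 1*2185 + 2036 = 4221, q_6 = 1*44 + 41 = 85.
  i=7: a_7=10, p_7 = 10*4221 + 2185 = 44395, q_7 = 10*85 + 44 = 894.
  i=8: a_8=1, p_8 = 1*44395 + 4221 = 48616, q_8 = 1*894 + 85 = 979.
  i=9: a_9=1, p_9 = 1*48616 + 44395 = 93011, q_9 = 1*979 + 894 = 1873.
  i=10: a_10=13, p_10 = 13*93011 + 48616 = 1257759, q_10 = 13*1873 + 979 = 25328.
  i=11: a_11=1, p_11 = 1*1257759 + 93011 = 1350770, q_11 = 1*25328 + 1873 = 27201.
  i=12: a_12=1, p_12 = 1*1350770 + 1257759 = 2608529, q_12 = 1*27201 + 25328 = 52529.
  i=13: a_13=1, p_13 = 1*2608529 + 1350770 = 3959299, q_13 = 1*52529 + 27201 = 79730.
Check: 3959299^2 - 2466*79730^2 = 15676048571401 - 15676048571400 = 1, so (x, y) = (3959299, 79730) solves the equation, and by the theorem it is the least positive solution.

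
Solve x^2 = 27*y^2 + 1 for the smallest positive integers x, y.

(x, y) = (26, 5)

First expand sqrt(27) as a continued fraction. With x_i = (sqrt(27) + m_i)/d_i and (m_0, d_0) = (0, 1): a_0 = floor(sqrt(27)) = 5, since 5^2 = 25 <= 27 < 36 = 6^2.
Iterate m_{i+1} = d_i*a_i - m_i, d_{i+1} = (27 - m_{i+1}^2)/d_i, a_{i+1} = floor((a_0 + m_{i+1})/d_{i+1}):
  m_1 = 1*5 - 0 = 5, d_1 = (27 - 5^2)/1 = 2/1 = 2, a_1 = floor((5 + 5)/2) = 5.
  m_2 = 2*5 - 5 = 5, d_2 = (27 - 5^2)/2 = 2/2 = 1, a_2 = floor((5 + 5)/1) = 10.
  m_3 = 1*10 - 5 = 5, d_3 = (27 - 5^2)/1 = 2/1 = 2: (m_3, d_3) = (m_1, d_1) = (5, 2), so from here the quotients repeat a_1, a_2; the period length is 2.
So sqrt(27) = [5; (5, 10)] with period length k = 2.
k is even, so the fundamental solution of x^2 - 27y^2 = 1 is (p_{k-1}, q_{k-1}) = (p_1, q_1); compute convergents through index 1.
Convergents (p_i = a_i*p_{i-1} + p_{i-2}, q_i = a_i*q_{i-1} + q_{i-2} with p_{-2}=0, p_{-1}=1, q_{-2}=1, q_{-1}=0):
  i=0: a_0=5, p_0 = 5*1 + 0 = 5, q_0 = 5*0 + 1 = 1.
  i=1: a_1=5, p_1 = 5*5 + 1 = 26, q_1 = 5*1 + 0 = 5.
Check: 26^2 - 27*5^2 = 676 - 675 = 1, so (x, y) = (26, 5) solves the equation, and by the theorem it is the least positive solution.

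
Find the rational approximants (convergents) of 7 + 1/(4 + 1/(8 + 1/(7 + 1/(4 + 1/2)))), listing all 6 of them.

Using the convergent recurrence p_i = a_i*p_{i-1} + p_{i-2}, q_i = a_i*q_{i-1} + q_{i-2} with p_{-2}=0, p_{-1}=1, q_{-2}=1, q_{-1}=0:
  i=0: a_0=7, p_0 = 7*1 + 0 = 7, q_0 = 7*0 + 1 = 1.
  i=1: a_1=4, p_1 = 4*7 + 1 = 29, q_1 = 4*1 + 0 = 4.
  i=2: a_2=8, p_2 = 8*29 + 7 = 239, q_2 = 8*4 + 1 = 33.
  i=3: a_3=7, p_3 = 7*239 + 29 = 1702, q_3 = 7*33 + 4 = 235.
  i=4: a_4=4, p_4 = 4*1702 + 239 = 7047, q_4 = 4*235 + 33 = 973.
  i=5: a_5=2, p_5 = 2*7047 + 1702 = 15796, q_5 = 2*973 + 235 = 2181.

7/1, 29/4, 239/33, 1702/235, 7047/973, 15796/2181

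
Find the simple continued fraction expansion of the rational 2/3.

Run the Euclidean algorithm on 2 and 3; the successive quotients are the partial quotients a_0, a_1, ... (each step inverts the fractional part left over by the previous one):
  2 = 0*3 + 2, so a_0 = 0.
  3 = 1*2 + 1, so a_1 = 1.
  2 = 2*1 + 0, so a_2 = 2.
The remainder reaches 0 after 3 divisions, so the expansion has 3 partial quotients, read off in order.

[0; 1, 2]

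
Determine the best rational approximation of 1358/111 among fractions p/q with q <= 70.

783/64

Expand x = 1358/111 as a continued fraction with the Euclidean algorithm:
  1358 = 12*111 + 26, so a_0 = 12.
  111 = 4*26 + 7, so a_1 = 4.
  26 = 3*7 + 5, so a_2 = 3.
  7 = 1*5 + 2, so a_3 = 1.
  5 = 2*2 + 1, so a_4 = 2.
  2 = 2*1 + 0, so a_5 = 2.
so x = [12; 4, 3, 1, 2, 2].
Convergents (p_i = a_i*p_{i-1} + p_{i-2}, q_i = a_i*q_{i-1} + q_{i-2} with p_{-2}=0, p_{-1}=1, q_{-2}=1, q_{-1}=0), until the denominator exceeds 70:
  i=0: a_0=12, p_0 = 12*1 + 0 = 12, q_0 = 12*0 + 1 = 1.
  i=1: a_1=4, p_1 = 4*12 + 1 = 49, q_1 = 4*1 + 0 = 4.
  i=2: a_2=3, p_2 = 3*49 + 12 = 159, q_2 = 3*4 + 1 = 13.
  i=3: a_3=1, p_3 = 1*159 + 49 = 208, q_3 = 1*13 + 4 = 17.
  i=4: a_4=2, p_4 = 2*208 + 159 = 575, q_4 = 2*17 + 13 = 47.
  i=5: a_5=2, p_5 = 2*575 + 208 = 1358, q_5 = 2*47 + 17 = 111.
q_5 = 111 > 70, so the last convergent with denominator <= 70 is p_4/q_4 = 575/47.
The closest fraction with denominator <= 70 is either p_4/q_4 or the intermediate fraction (k*p_4 + p_3)/(k*q_4 + q_3) with the largest k >= 1 whose denominator stays <= 70; these approach x as k grows, and every other convergent or intermediate fraction in range is farther away.
Largest k: floor((70 - q_3)/q_4) = floor((70 - 17)/47) = 1.
That gives (1*575 + 208)/(1*47 + 17) = 783/64.
Compare the errors: |x - 575/47| = |1358*47 - 575*111|/(111*47) = 1/5217, and |x - 783/64| = |1358*64 - 783*111|/(111*64) = 1/7104.
Cross-multiplying, 1*5217 = 5217 < 7104 = 1*7104, so 1/7104 is smaller: the intermediate fraction 783/64 is closer to x than 575/47.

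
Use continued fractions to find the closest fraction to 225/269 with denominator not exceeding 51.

Expand x = 225/269 as a continued fraction with the Euclidean algorithm:
  225 = 0*269 + 225, so a_0 = 0.
  269 = 1*225 + 44, so a_1 = 1.
  225 = 5*44 + 5, so a_2 = 5.
  44 = 8*5 + 4, so a_3 = 8.
  5 = 1*4 + 1, so a_4 = 1.
  4 = 4*1 + 0, so a_5 = 4.
so x = [0; 1, 5, 8, 1, 4].
Convergents (p_i = a_i*p_{i-1} + p_{i-2}, q_i = a_i*q_{i-1} + q_{i-2} with p_{-2}=0, p_{-1}=1, q_{-2}=1, q_{-1}=0), until the denominator exceeds 51:
  i=0: a_0=0, p_0 = 0*1 + 0 = 0, q_0 = 0*0 + 1 = 1.
  i=1: a_1=1, p_1 = 1*0 + 1 = 1, q_1 = 1*1 + 0 = 1.
  i=2: a_2=5, p_2 = 5*1 + 0 = 5, q_2 = 5*1 + 1 = 6.
  i=3: a_3=8, p_3 = 8*5 + 1 = 41, q_3 = 8*6 + 1 = 49.
  i=4: a_4=1, p_4 = 1*41 + 5 = 46, q_4 = 1*49 + 6 = 55.
q_4 = 55 > 51, so the last convergent with denominator <= 51 is p_3/q_3 = 41/49.
The closest fraction with denominator <= 51 is either p_3/q_3 or the intermediate fraction (k*p_3 + p_2)/(k*q_3 + q_2) with the largest k >= 1 whose denominator stays <= 51; these approach x as k grows, and every other convergent or intermediate fraction in range is farther away.
Largest k: floor((51 - q_2)/q_3) = floor((51 - 6)/49) = 0.
Since k = 0, no intermediate fraction beyond p_3/q_3 has denominator <= 51, so the convergent 41/49 is the closest (its error is |225*49 - 41*269|/(269*49) = 4/13181).

41/49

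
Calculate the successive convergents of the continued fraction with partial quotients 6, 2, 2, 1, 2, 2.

6/1, 13/2, 32/5, 45/7, 122/19, 289/45

Using the convergent recurrence p_i = a_i*p_{i-1} + p_{i-2}, q_i = a_i*q_{i-1} + q_{i-2} with p_{-2}=0, p_{-1}=1, q_{-2}=1, q_{-1}=0:
  i=0: a_0=6, p_0 = 6*1 + 0 = 6, q_0 = 6*0 + 1 = 1.
  i=1: a_1=2, p_1 = 2*6 + 1 = 13, q_1 = 2*1 + 0 = 2.
  i=2: a_2=2, p_2 = 2*13 + 6 = 32, q_2 = 2*2 + 1 = 5.
  i=3: a_3=1, p_3 = 1*32 + 13 = 45, q_3 = 1*5 + 2 = 7.
  i=4: a_4=2, p_4 = 2*45 + 32 = 122, q_4 = 2*7 + 5 = 19.
  i=5: a_5=2, p_5 = 2*122 + 45 = 289, q_5 = 2*19 + 7 = 45.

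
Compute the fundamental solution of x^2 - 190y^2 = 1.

(x, y) = (52021, 3774)

First expand sqrt(190) as a continued fraction. With x_i = (sqrt(190) + m_i)/d_i and (m_0, d_0) = (0, 1): a_0 = floor(sqrt(190)) = 13, since 13^2 = 169 <= 190 < 196 = 14^2.
Iterate m_{i+1} = d_i*a_i - m_i, d_{i+1} = (190 - m_{i+1}^2)/d_i, a_{i+1} = floor((a_0 + m_{i+1})/d_{i+1}):
  m_1 = 1*13 - 0 = 13, d_1 = (190 - 13^2)/1 = 21/1 = 21, a_1 = floor((13 + 13)/21) = 1.
  m_2 = 21*1 - 13 = 8, d_2 = (190 - 8^2)/21 = 126/21 = 6, a_2 = floor((13 + 8)/6) = 3.
  m_3 = 6*3 - 8 = 10, d_3 = (190 - 10^2)/6 = 90/6 = 15, a_3 = floor((13 + 10)/15) = 1.
  m_4 = 15*1 - 10 = 5, d_4 = (190 - 5^2)/15 = 165/15 = 11, a_4 = floor((13 + 5)/11) = 1.
  m_5 = 11*1 - 5 = 6, d_5 = (190 - 6^2)/11 = 154/11 = 14, a_5 = floor((13 + 6)/14) = 1.
  m_6 = 14*1 - 6 = 8, d_6 = (190 - 8^2)/14 = 126/14 = 9, a_6 = floor((13 + 8)/9) = 2.
  m_7 = 9*2 - 8 = 10, d_7 = (190 - 10^2)/9 = 90/9 = 10, a_7 = floor((13 + 10)/10) = 2.
  m_8 = 10*2 - 10 = 10, d_8 = (190 - 10^2)/10 = 90/10 = 9, a_8 = floor((13 + 10)/9) = 2.
  m_9 = 9*2 - 10 = 8, d_9 = (190 - 8^2)/9 = 126/9 = 14, a_9 = floor((13 + 8)/14) = 1.
  m_10 = 14*1 - 8 = 6, d_10 = (190 - 6^2)/14 = 154/14 = 11, a_10 = floor((13 + 6)/11) = 1.
  m_11 = 11*1 - 6 = 5, d_11 = (190 - 5^2)/11 = 165/11 = 15, a_11 = floor((13 + 5)/15) = 1.
  m_12 = 15*1 - 5 = 10, d_12 = (190 - 10^2)/15 = 90/15 = 6, a_12 = floor((13 + 10)/6) = 3.
  m_13 = 6*3 - 10 = 8, d_13 = (190 - 8^2)/6 = 126/6 = 21, a_13 = floor((13 + 8)/21) = 1.
  m_14 = 21*1 - 8 = 13, d_14 = (190 - 13^2)/21 = 21/21 = 1, a_14 = floor((13 + 13)/1) = 26.
  m_15 = 1*26 - 13 = 13, d_15 = (190 - 13^2)/1 = 21/1 = 21: (m_15, d_15) = (m_1, d_1) = (13, 21), so from here the quotients repeat a_1, ..., a_14; the period length is 14.
So sqrt(190) = [13; (1, 3, 1, 1, 1, 2, 2, 2, 1, 1, 1, 3, 1, 26)] with period length k = 14.
k is even, so the fundamental solution of x^2 - 190y^2 = 1 is (p_{k-1}, q_{k-1}) = (p_13, q_13); compute convergents through index 13.
Convergents (p_i = a_i*p_{i-1} + p_{i-2}, q_i = a_i*q_{i-1} + q_{i-2} with p_{-2}=0, p_{-1}=1, q_{-2}=1, q_{-1}=0):
  i=0: a_0=13, p_0 = 13*1 + 0 = 13, q_0 = 13*0 + 1 = 1.
  i=1: a_1=1, p_1 = 1*13 + 1 = 14, q_1 = 1*1 + 0 = 1.
  i=2: a_2=3, p_2 = 3*14 + 13 = 55, q_2 = 3*1 + 1 = 4.
  i=3: a_3=1, p_3 = 1*55 + 14 = 69, q_3 = 1*4 + 1 = 5.
  i=4: a_4=1, p_4 = 1*69 + 55 = 124, q_4 = 1*5 + 4 = 9.
  i=5: a_5=1, p_5 = 1*124 + 69 = 193, q_5 = 1*9 + 5 = 14.
  i=6: a_6=2, p_6 = 2*193 + 124 = 510, q_6 = 2*14 + 9 = 37.
  i=7: a_7=2, p_7 = 2*510 + 193 = 1213, q_7 = 2*37 + 14 = 88.
  i=8: a_8=2, p_8 = 2*1213 + 510 = 2936, q_8 = 2*88 + 37 = 213.
  i=9: a_9=1, p_9 = 1*2936 + 1213 = 4149, q_9 = 1*213 + 88 = 301.
  i=10: a_10=1, p_10 = 1*4149 + 2936 = 7085, q_10 = 1*301 + 213 = 514.
  i=11: a_11=1, p_11 = 1*7085 + 4149 = 11234, q_11 = 1*514 + 301 = 815.
  i=12: a_12=3, p_12 = 3*11234 + 7085 = 40787, q_12 = 3*815 + 514 = 2959.
  i=13: a_13=1, p_13 = 1*40787 + 11234 = 52021, q_13 = 1*2959 + 815 = 3774.
Check: 52021^2 - 190*3774^2 = 2706184441 - 2706184440 = 1, so (x, y) = (52021, 3774) solves the equation, and by the theorem it is the least positive solution.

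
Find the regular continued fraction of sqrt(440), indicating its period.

Write x_i = (sqrt(440) + m_i)/d_i with (m_0, d_0) = (0, 1). a_0 = floor(sqrt(440)) = 20, since 20^2 = 400 <= 440 < 441 = 21^2.
Iterate m_{i+1} = d_i*a_i - m_i, d_{i+1} = (440 - m_{i+1}^2)/d_i, a_{i+1} = floor((a_0 + m_{i+1})/d_{i+1}):
  m_1 = 1*20 - 0 = 20, d_1 = (440 - 20^2)/1 = 40/1 = 40, a_1 = floor((20 + 20)/40) = 1.
  m_2 = 40*1 - 20 = 20, d_2 = (440 - 20^2)/40 = 40/40 = 1, a_2 = floor((20 + 20)/1) = 40.
  m_3 = 1*40 - 20 = 20, d_3 = (440 - 20^2)/1 = 40/1 = 40: (m_3, d_3) = (m_1, d_1) = (20, 40), so from here the quotients repeat a_1, a_2; the period length is 2.
Hence the expansion of sqrt(440) is a_0 = 20 followed by the repeating block 1, 40 (period 2).

[20; (1, 40)]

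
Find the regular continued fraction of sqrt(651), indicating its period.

[25; (1, 1, 16, 1, 1, 50)]

Write x_i = (sqrt(651) + m_i)/d_i with (m_0, d_0) = (0, 1). a_0 = floor(sqrt(651)) = 25, since 25^2 = 625 <= 651 < 676 = 26^2.
Iterate m_{i+1} = d_i*a_i - m_i, d_{i+1} = (651 - m_{i+1}^2)/d_i, a_{i+1} = floor((a_0 + m_{i+1})/d_{i+1}):
  m_1 = 1*25 - 0 = 25, d_1 = (651 - 25^2)/1 = 26/1 = 26, a_1 = floor((25 + 25)/26) = 1.
  m_2 = 26*1 - 25 = 1, d_2 = (651 - 1^2)/26 = 650/26 = 25, a_2 = floor((25 + 1)/25) = 1.
  m_3 = 25*1 - 1 = 24, d_3 = (651 - 24^2)/25 = 75/25 = 3, a_3 = floor((25 + 24)/3) = 16.
  m_4 = 3*16 - 24 = 24, d_4 = (651 - 24^2)/3 = 75/3 = 25, a_4 = floor((25 + 24)/25) = 1.
  m_5 = 25*1 - 24 = 1, d_5 = (651 - 1^2)/25 = 650/25 = 26, a_5 = floor((25 + 1)/26) = 1.
  m_6 = 26*1 - 1 = 25, d_6 = (651 - 25^2)/26 = 26/26 = 1, a_6 = floor((25 + 25)/1) = 50.
  m_7 = 1*50 - 25 = 25, d_7 = (651 - 25^2)/1 = 26/1 = 26: (m_7, d_7) = (m_1, d_1) = (25, 26), so from here the quotients repeat a_1, ..., a_6; the period length is 6.
Hence the expansion of sqrt(651) is a_0 = 25 followed by the repeating block 1, 1, 16, 1, 1, 50 (period 6).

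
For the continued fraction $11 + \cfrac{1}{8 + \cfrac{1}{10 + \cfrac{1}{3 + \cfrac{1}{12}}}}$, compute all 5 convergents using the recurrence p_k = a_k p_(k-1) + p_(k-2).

11/1, 89/8, 901/81, 2792/251, 34405/3093

Using the convergent recurrence p_i = a_i*p_{i-1} + p_{i-2}, q_i = a_i*q_{i-1} + q_{i-2} with p_{-2}=0, p_{-1}=1, q_{-2}=1, q_{-1}=0:
  i=0: a_0=11, p_0 = 11*1 + 0 = 11, q_0 = 11*0 + 1 = 1.
  i=1: a_1=8, p_1 = 8*11 + 1 = 89, q_1 = 8*1 + 0 = 8.
  i=2: a_2=10, p_2 = 10*89 + 11 = 901, q_2 = 10*8 + 1 = 81.
  i=3: a_3=3, p_3 = 3*901 + 89 = 2792, q_3 = 3*81 + 8 = 251.
  i=4: a_4=12, p_4 = 12*2792 + 901 = 34405, q_4 = 12*251 + 81 = 3093.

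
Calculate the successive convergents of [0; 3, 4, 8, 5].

Using the convergent recurrence p_i = a_i*p_{i-1} + p_{i-2}, q_i = a_i*q_{i-1} + q_{i-2} with p_{-2}=0, p_{-1}=1, q_{-2}=1, q_{-1}=0:
  i=0: a_0=0, p_0 = 0*1 + 0 = 0, q_0 = 0*0 + 1 = 1.
  i=1: a_1=3, p_1 = 3*0 + 1 = 1, q_1 = 3*1 + 0 = 3.
  i=2: a_2=4, p_2 = 4*1 + 0 = 4, q_2 = 4*3 + 1 = 13.
  i=3: a_3=8, p_3 = 8*4 + 1 = 33, q_3 = 8*13 + 3 = 107.
  i=4: a_4=5, p_4 = 5*33 + 4 = 169, q_4 = 5*107 + 13 = 548.

0/1, 1/3, 4/13, 33/107, 169/548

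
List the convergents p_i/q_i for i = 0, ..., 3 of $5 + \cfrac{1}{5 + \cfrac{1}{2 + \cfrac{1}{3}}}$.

5/1, 26/5, 57/11, 197/38

Using the convergent recurrence p_i = a_i*p_{i-1} + p_{i-2}, q_i = a_i*q_{i-1} + q_{i-2} with p_{-2}=0, p_{-1}=1, q_{-2}=1, q_{-1}=0:
  i=0: a_0=5, p_0 = 5*1 + 0 = 5, q_0 = 5*0 + 1 = 1.
  i=1: a_1=5, p_1 = 5*5 + 1 = 26, q_1 = 5*1 + 0 = 5.
  i=2: a_2=2, p_2 = 2*26 + 5 = 57, q_2 = 2*5 + 1 = 11.
  i=3: a_3=3, p_3 = 3*57 + 26 = 197, q_3 = 3*11 + 5 = 38.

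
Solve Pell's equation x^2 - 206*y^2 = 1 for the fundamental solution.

First expand sqrt(206) as a continued fraction. With x_i = (sqrt(206) + m_i)/d_i and (m_0, d_0) = (0, 1): a_0 = floor(sqrt(206)) = 14, since 14^2 = 196 <= 206 < 225 = 15^2.
Iterate m_{i+1} = d_i*a_i - m_i, d_{i+1} = (206 - m_{i+1}^2)/d_i, a_{i+1} = floor((a_0 + m_{i+1})/d_{i+1}):
  m_1 = 1*14 - 0 = 14, d_1 = (206 - 14^2)/1 = 10/1 = 10, a_1 = floor((14 + 14)/10) = 2.
  m_2 = 10*2 - 14 = 6, d_2 = (206 - 6^2)/10 = 170/10 = 17, a_2 = floor((14 + 6)/17) = 1.
  m_3 = 17*1 - 6 = 11, d_3 = (206 - 11^2)/17 = 85/17 = 5, a_3 = floor((14 + 11)/5) = 5.
  m_4 = 5*5 - 11 = 14, d_4 = (206 - 14^2)/5 = 10/5 = 2, a_4 = floor((14 + 14)/2) = 14.
  m_5 = 2*14 - 14 = 14, d_5 = (206 - 14^2)/2 = 10/2 = 5, a_5 = floor((14 + 14)/5) = 5.
  m_6 = 5*5 - 14 = 11, d_6 = (206 - 11^2)/5 = 85/5 = 17, a_6 = floor((14 + 11)/17) = 1.
  m_7 = 17*1 - 11 = 6, d_7 = (206 - 6^2)/17 = 170/17 = 10, a_7 = floor((14 + 6)/10) = 2.
  m_8 = 10*2 - 6 = 14, d_8 = (206 - 14^2)/10 = 10/10 = 1, a_8 = floor((14 + 14)/1) = 28.
  m_9 = 1*28 - 14 = 14, d_9 = (206 - 14^2)/1 = 10/1 = 10: (m_9, d_9) = (m_1, d_1) = (14, 10), so from here the quotients repeat a_1, ..., a_8; the period length is 8.
So sqrt(206) = [14; (2, 1, 5, 14, 5, 1, 2, 28)] with period length k = 8.
k is even, so the fundamental solution of x^2 - 206y^2 = 1 is (p_{k-1}, q_{k-1}) = (p_7, q_7); compute convergents through index 7.
Convergents (p_i = a_i*p_{i-1} + p_{i-2}, q_i = a_i*q_{i-1} + q_{i-2} with p_{-2}=0, p_{-1}=1, q_{-2}=1, q_{-1}=0):
  i=0: a_0=14, p_0 = 14*1 + 0 = 14, q_0 = 14*0 + 1 = 1.
  i=1: a_1=2, p_1 = 2*14 + 1 = 29, q_1 = 2*1 + 0 = 2.
  i=2: a_2=1, p_2 = 1*29 + 14 = 43, q_2 = 1*2 + 1 = 3.
  i=3: a_3=5, p_3 = 5*43 + 29 = 244, q_3 = 5*3 + 2 = 17.
  i=4: a_4=14, p_4 = 14*244 + 43 = 3459, q_4 = 14*17 + 3 = 241.
  i=5: a_5=5, p_5 = 5*3459 + 244 = 17539, q_5 = 5*241 + 17 = 1222.
  i=6: a_6=1, p_6 = 1*17539 + 3459 = 20998, q_6 = 1*1222 + 241 = 1463.
  i=7: a_7=2, p_7 = 2*20998 + 17539 = 59535, q_7 = 2*1463 + 1222 = 4148.
Check: 59535^2 - 206*4148^2 = 3544416225 - 3544416224 = 1, so (x, y) = (59535, 4148) solves the equation, and by the theorem it is the least positive solution.

(x, y) = (59535, 4148)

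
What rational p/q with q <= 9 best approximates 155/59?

Expand x = 155/59 as a continued fraction with the Euclidean algorithm:
  155 = 2*59 + 37, so a_0 = 2.
  59 = 1*37 + 22, so a_1 = 1.
  37 = 1*22 + 15, so a_2 = 1.
  22 = 1*15 + 7, so a_3 = 1.
  15 = 2*7 + 1, so a_4 = 2.
  7 = 7*1 + 0, so a_5 = 7.
so x = [2; 1, 1, 1, 2, 7].
Convergents (p_i = a_i*p_{i-1} + p_{i-2}, q_i = a_i*q_{i-1} + q_{i-2} with p_{-2}=0, p_{-1}=1, q_{-2}=1, q_{-1}=0), until the denominator exceeds 9:
  i=0: a_0=2, p_0 = 2*1 + 0 = 2, q_0 = 2*0 + 1 = 1.
  i=1: a_1=1, p_1 = 1*2 + 1 = 3, q_1 = 1*1 + 0 = 1.
  i=2: a_2=1, p_2 = 1*3 + 2 = 5, q_2 = 1*1 + 1 = 2.
  i=3: a_3=1, p_3 = 1*5 + 3 = 8, q_3 = 1*2 + 1 = 3.
  i=4: a_4=2, p_4 = 2*8 + 5 = 21, q_4 = 2*3 + 2 = 8.
  i=5: a_5=7, p_5 = 7*21 + 8 = 155, q_5 = 7*8 + 3 = 59.
q_5 = 59 > 9, so the last convergent with denominator <= 9 is p_4/q_4 = 21/8.
The closest fraction with denominator <= 9 is either p_4/q_4 or the intermediate fraction (k*p_4 + p_3)/(k*q_4 + q_3) with the largest k >= 1 whose denominator stays <= 9; these approach x as k grows, and every other convergent or intermediate fraction in range is farther away.
Largest k: floor((9 - q_3)/q_4) = floor((9 - 3)/8) = 0.
Since k = 0, no intermediate fraction beyond p_4/q_4 has denominator <= 9, so the convergent 21/8 is the closest (its error is |155*8 - 21*59|/(59*8) = 1/472).

21/8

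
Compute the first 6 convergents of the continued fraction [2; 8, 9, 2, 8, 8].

Using the convergent recurrence p_i = a_i*p_{i-1} + p_{i-2}, q_i = a_i*q_{i-1} + q_{i-2} with p_{-2}=0, p_{-1}=1, q_{-2}=1, q_{-1}=0:
  i=0: a_0=2, p_0 = 2*1 + 0 = 2, q_0 = 2*0 + 1 = 1.
  i=1: a_1=8, p_1 = 8*2 + 1 = 17, q_1 = 8*1 + 0 = 8.
  i=2: a_2=9, p_2 = 9*17 + 2 = 155, q_2 = 9*8 + 1 = 73.
  i=3: a_3=2, p_3 = 2*155 + 17 = 327, q_3 = 2*73 + 8 = 154.
  i=4: a_4=8, p_4 = 8*327 + 155 = 2771, q_4 = 8*154 + 73 = 1305.
  i=5: a_5=8, p_5 = 8*2771 + 327 = 22495, q_5 = 8*1305 + 154 = 10594.

2/1, 17/8, 155/73, 327/154, 2771/1305, 22495/10594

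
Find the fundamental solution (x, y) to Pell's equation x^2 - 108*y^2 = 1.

(x, y) = (1351, 130)

First expand sqrt(108) as a continued fraction. With x_i = (sqrt(108) + m_i)/d_i and (m_0, d_0) = (0, 1): a_0 = floor(sqrt(108)) = 10, since 10^2 = 100 <= 108 < 121 = 11^2.
Iterate m_{i+1} = d_i*a_i - m_i, d_{i+1} = (108 - m_{i+1}^2)/d_i, a_{i+1} = floor((a_0 + m_{i+1})/d_{i+1}):
  m_1 = 1*10 - 0 = 10, d_1 = (108 - 10^2)/1 = 8/1 = 8, a_1 = floor((10 + 10)/8) = 2.
  m_2 = 8*2 - 10 = 6, d_2 = (108 - 6^2)/8 = 72/8 = 9, a_2 = floor((10 + 6)/9) = 1.
  m_3 = 9*1 - 6 = 3, d_3 = (108 - 3^2)/9 = 99/9 = 11, a_3 = floor((10 + 3)/11) = 1.
  m_4 = 11*1 - 3 = 8, d_4 = (108 - 8^2)/11 = 44/11 = 4, a_4 = floor((10 + 8)/4) = 4.
  m_5 = 4*4 - 8 = 8, d_5 = (108 - 8^2)/4 = 44/4 = 11, a_5 = floor((10 + 8)/11) = 1.
  m_6 = 11*1 - 8 = 3, d_6 = (108 - 3^2)/11 = 99/11 = 9, a_6 = floor((10 + 3)/9) = 1.
  m_7 = 9*1 - 3 = 6, d_7 = (108 - 6^2)/9 = 72/9 = 8, a_7 = floor((10 + 6)/8) = 2.
  m_8 = 8*2 - 6 = 10, d_8 = (108 - 10^2)/8 = 8/8 = 1, a_8 = floor((10 + 10)/1) = 20.
  m_9 = 1*20 - 10 = 10, d_9 = (108 - 10^2)/1 = 8/1 = 8: (m_9, d_9) = (m_1, d_1) = (10, 8), so from here the quotients repeat a_1, ..., a_8; the period length is 8.
So sqrt(108) = [10; (2, 1, 1, 4, 1, 1, 2, 20)] with period length k = 8.
k is even, so the fundamental solution of x^2 - 108y^2 = 1 is (p_{k-1}, q_{k-1}) = (p_7, q_7); compute convergents through index 7.
Convergents (p_i = a_i*p_{i-1} + p_{i-2}, q_i = a_i*q_{i-1} + q_{i-2} with p_{-2}=0, p_{-1}=1, q_{-2}=1, q_{-1}=0):
  i=0: a_0=10, p_0 = 10*1 + 0 = 10, q_0 = 10*0 + 1 = 1.
  i=1: a_1=2, p_1 = 2*10 + 1 = 21, q_1 = 2*1 + 0 = 2.
  i=2: a_2=1, p_2 = 1*21 + 10 = 31, q_2 = 1*2 + 1 = 3.
  i=3: a_3=1, p_3 = 1*31 + 21 = 52, q_3 = 1*3 + 2 = 5.
  i=4: a_4=4, p_4 = 4*52 + 31 = 239, q_4 = 4*5 + 3 = 23.
  i=5: a_5=1, p_5 = 1*239 + 52 = 291, q_5 = 1*23 + 5 = 28.
  i=6: a_6=1, p_6 = 1*291 + 239 = 530, q_6 = 1*28 + 23 = 51.
  i=7: a_7=2, p_7 = 2*530 + 291 = 1351, q_7 = 2*51 + 28 = 130.
Check: 1351^2 - 108*130^2 = 1825201 - 1825200 = 1, so (x, y) = (1351, 130) solves the equation, and by the theorem it is the least positive solution.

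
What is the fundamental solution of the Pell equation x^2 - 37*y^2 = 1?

(x, y) = (73, 12)

First expand sqrt(37) as a continued fraction. With x_i = (sqrt(37) + m_i)/d_i and (m_0, d_0) = (0, 1): a_0 = floor(sqrt(37)) = 6, since 6^2 = 36 <= 37 < 49 = 7^2.
Iterate m_{i+1} = d_i*a_i - m_i, d_{i+1} = (37 - m_{i+1}^2)/d_i, a_{i+1} = floor((a_0 + m_{i+1})/d_{i+1}):
  m_1 = 1*6 - 0 = 6, d_1 = (37 - 6^2)/1 = 1/1 = 1, a_1 = floor((6 + 6)/1) = 12.
  m_2 = 1*12 - 6 = 6, d_2 = (37 - 6^2)/1 = 1/1 = 1: (m_2, d_2) = (m_1, d_1) = (6, 1), so from here the quotient a_1 repeats; the period length is 1.
So sqrt(37) = [6; (12)] with period length k = 1.
k is odd, so (p_{k-1}, q_{k-1}) only solves x^2 - 37y^2 = -1 and the fundamental solution of x^2 - 37y^2 = 1 is (p_{2k-1}, q_{2k-1}) = (p_1, q_1); compute convergents through index 1, running through the period twice.
Convergents (p_i = a_i*p_{i-1} + p_{i-2}, q_i = a_i*q_{i-1} + q_{i-2} with p_{-2}=0, p_{-1}=1, q_{-2}=1, q_{-1}=0):
  i=0: a_0=6, p_0 = 6*1 + 0 = 6, q_0 = 6*0 + 1 = 1.
  i=1: a_1=12, p_1 = 12*6 + 1 = 73, q_1 = 12*1 + 0 = 12.
Indeed p_0^2 - 37*q_0^2 = 36 - 37 = -1, not +1.
Check: 73^2 - 37*12^2 = 5329 - 5328 = 1, so (x, y) = (73, 12) solves the equation, and by the theorem it is the least positive solution.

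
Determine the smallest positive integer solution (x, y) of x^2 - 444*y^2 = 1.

First expand sqrt(444) as a continued fraction. With x_i = (sqrt(444) + m_i)/d_i and (m_0, d_0) = (0, 1): a_0 = floor(sqrt(444)) = 21, since 21^2 = 441 <= 444 < 484 = 22^2.
Iterate m_{i+1} = d_i*a_i - m_i, d_{i+1} = (444 - m_{i+1}^2)/d_i, a_{i+1} = floor((a_0 + m_{i+1})/d_{i+1}):
  m_1 = 1*21 - 0 = 21, d_1 = (444 - 21^2)/1 = 3/1 = 3, a_1 = floor((21 + 21)/3) = 14.
  m_2 = 3*14 - 21 = 21, d_2 = (444 - 21^2)/3 = 3/3 = 1, a_2 = floor((21 + 21)/1) = 42.
  m_3 = 1*42 - 21 = 21, d_3 = (444 - 21^2)/1 = 3/1 = 3: (m_3, d_3) = (m_1, d_1) = (21, 3), so from here the quotients repeat a_1, a_2; the period length is 2.
So sqrt(444) = [21; (14, 42)] with period length k = 2.
k is even, so the fundamental solution of x^2 - 444y^2 = 1 is (p_{k-1}, q_{k-1}) = (p_1, q_1); compute convergents through index 1.
Convergents (p_i = a_i*p_{i-1} + p_{i-2}, q_i = a_i*q_{i-1} + q_{i-2} with p_{-2}=0, p_{-1}=1, q_{-2}=1, q_{-1}=0):
  i=0: a_0=21, p_0 = 21*1 + 0 = 21, q_0 = 21*0 + 1 = 1.
  i=1: a_1=14, p_1 = 14*21 + 1 = 295, q_1 = 14*1 + 0 = 14.
Check: 295^2 - 444*14^2 = 87025 - 87024 = 1, so (x, y) = (295, 14) solves the equation, and by the theorem it is the least positive solution.

(x, y) = (295, 14)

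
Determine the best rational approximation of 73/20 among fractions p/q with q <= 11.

Expand x = 73/20 as a continued fraction with the Euclidean algorithm:
  73 = 3*20 + 13, so a_0 = 3.
  20 = 1*13 + 7, so a_1 = 1.
  13 = 1*7 + 6, so a_2 = 1.
  7 = 1*6 + 1, so a_3 = 1.
  6 = 6*1 + 0, so a_4 = 6.
so x = [3; 1, 1, 1, 6].
Convergents (p_i = a_i*p_{i-1} + p_{i-2}, q_i = a_i*q_{i-1} + q_{i-2} with p_{-2}=0, p_{-1}=1, q_{-2}=1, q_{-1}=0), until the denominator exceeds 11:
  i=0: a_0=3, p_0 = 3*1 + 0 = 3, q_0 = 3*0 + 1 = 1.
  i=1: a_1=1, p_1 = 1*3 + 1 = 4, q_1 = 1*1 + 0 = 1.
  i=2: a_2=1, p_2 = 1*4 + 3 = 7, q_2 = 1*1 + 1 = 2.
  i=3: a_3=1, p_3 = 1*7 + 4 = 11, q_3 = 1*2 + 1 = 3.
  i=4: a_4=6, p_4 = 6*11 + 7 = 73, q_4 = 6*3 + 2 = 20.
q_4 = 20 > 11, so the last convergent with denominator <= 11 is p_3/q_3 = 11/3.
The closest fraction with denominator <= 11 is either p_3/q_3 or the intermediate fraction (k*p_3 + p_2)/(k*q_3 + q_2) with the largest k >= 1 whose denominator stays <= 11; these approach x as k grows, and every other convergent or intermediate fraction in range is farther away.
Largest k: floor((11 - q_2)/q_3) = floor((11 - 2)/3) = 3.
That gives (3*11 + 7)/(3*3 + 2) = 40/11.
Compare the errors: |x - 11/3| = |73*3 - 11*20|/(20*3) = 1/60, and |x - 40/11| = |73*11 - 40*20|/(20*11) = 3/220.
Cross-multiplying, 3*60 = 180 < 220 = 1*220, so 3/220 is smaller: the intermediate fraction 40/11 is closer to x than 11/3.

40/11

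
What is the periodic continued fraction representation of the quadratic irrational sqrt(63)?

Write x_i = (sqrt(63) + m_i)/d_i with (m_0, d_0) = (0, 1). a_0 = floor(sqrt(63)) = 7, since 7^2 = 49 <= 63 < 64 = 8^2.
Iterate m_{i+1} = d_i*a_i - m_i, d_{i+1} = (63 - m_{i+1}^2)/d_i, a_{i+1} = floor((a_0 + m_{i+1})/d_{i+1}):
  m_1 = 1*7 - 0 = 7, d_1 = (63 - 7^2)/1 = 14/1 = 14, a_1 = floor((7 + 7)/14) = 1.
  m_2 = 14*1 - 7 = 7, d_2 = (63 - 7^2)/14 = 14/14 = 1, a_2 = floor((7 + 7)/1) = 14.
  m_3 = 1*14 - 7 = 7, d_3 = (63 - 7^2)/1 = 14/1 = 14: (m_3, d_3) = (m_1, d_1) = (7, 14), so from here the quotients repeat a_1, a_2; the period length is 2.
Hence the expansion of sqrt(63) is a_0 = 7 followed by the repeating block 1, 14 (period 2).

[7; (1, 14)]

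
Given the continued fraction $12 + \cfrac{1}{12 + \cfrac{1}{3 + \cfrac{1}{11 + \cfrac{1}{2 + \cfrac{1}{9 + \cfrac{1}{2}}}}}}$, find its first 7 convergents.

12/1, 145/12, 447/37, 5062/419, 10571/875, 100201/8294, 210973/17463

Using the convergent recurrence p_i = a_i*p_{i-1} + p_{i-2}, q_i = a_i*q_{i-1} + q_{i-2} with p_{-2}=0, p_{-1}=1, q_{-2}=1, q_{-1}=0:
  i=0: a_0=12, p_0 = 12*1 + 0 = 12, q_0 = 12*0 + 1 = 1.
  i=1: a_1=12, p_1 = 12*12 + 1 = 145, q_1 = 12*1 + 0 = 12.
  i=2: a_2=3, p_2 = 3*145 + 12 = 447, q_2 = 3*12 + 1 = 37.
  i=3: a_3=11, p_3 = 11*447 + 145 = 5062, q_3 = 11*37 + 12 = 419.
  i=4: a_4=2, p_4 = 2*5062 + 447 = 10571, q_4 = 2*419 + 37 = 875.
  i=5: a_5=9, p_5 = 9*10571 + 5062 = 100201, q_5 = 9*875 + 419 = 8294.
  i=6: a_6=2, p_6 = 2*100201 + 10571 = 210973, q_6 = 2*8294 + 875 = 17463.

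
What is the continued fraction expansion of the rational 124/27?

[4; 1, 1, 2, 5]

Run the Euclidean algorithm on 124 and 27; the successive quotients are the partial quotients a_0, a_1, ... (each step inverts the fractional part left over by the previous one):
  124 = 4*27 + 16, so a_0 = 4.
  27 = 1*16 + 11, so a_1 = 1.
  16 = 1*11 + 5, so a_2 = 1.
  11 = 2*5 + 1, so a_3 = 2.
  5 = 5*1 + 0, so a_4 = 5.
The remainder reaches 0 after 5 divisions, so the expansion has 5 partial quotients, read off in order.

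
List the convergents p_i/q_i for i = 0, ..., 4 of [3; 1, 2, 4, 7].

3/1, 4/1, 11/3, 48/13, 347/94

Using the convergent recurrence p_i = a_i*p_{i-1} + p_{i-2}, q_i = a_i*q_{i-1} + q_{i-2} with p_{-2}=0, p_{-1}=1, q_{-2}=1, q_{-1}=0:
  i=0: a_0=3, p_0 = 3*1 + 0 = 3, q_0 = 3*0 + 1 = 1.
  i=1: a_1=1, p_1 = 1*3 + 1 = 4, q_1 = 1*1 + 0 = 1.
  i=2: a_2=2, p_2 = 2*4 + 3 = 11, q_2 = 2*1 + 1 = 3.
  i=3: a_3=4, p_3 = 4*11 + 4 = 48, q_3 = 4*3 + 1 = 13.
  i=4: a_4=7, p_4 = 7*48 + 11 = 347, q_4 = 7*13 + 3 = 94.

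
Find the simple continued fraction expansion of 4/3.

[1; 3]

Run the Euclidean algorithm on 4 and 3; the successive quotients are the partial quotients a_0, a_1, ... (each step inverts the fractional part left over by the previous one):
  4 = 1*3 + 1, so a_0 = 1.
  3 = 3*1 + 0, so a_1 = 3.
The remainder reaches 0 after 2 divisions, so the expansion has 2 partial quotients, read off in order.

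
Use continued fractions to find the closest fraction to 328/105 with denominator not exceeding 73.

Expand x = 328/105 as a continued fraction with the Euclidean algorithm:
  328 = 3*105 + 13, so a_0 = 3.
  105 = 8*13 + 1, so a_1 = 8.
  13 = 13*1 + 0, so a_2 = 13.
so x = [3; 8, 13].
Convergents (p_i = a_i*p_{i-1} + p_{i-2}, q_i = a_i*q_{i-1} + q_{i-2} with p_{-2}=0, p_{-1}=1, q_{-2}=1, q_{-1}=0), until the denominator exceeds 73:
  i=0: a_0=3, p_0 = 3*1 + 0 = 3, q_0 = 3*0 + 1 = 1.
  i=1: a_1=8, p_1 = 8*3 + 1 = 25, q_1 = 8*1 + 0 = 8.
  i=2: a_2=13, p_2 = 13*25 + 3 = 328, q_2 = 13*8 + 1 = 105.
q_2 = 105 > 73, so the last convergent with denominator <= 73 is p_1/q_1 = 25/8.
The closest fraction with denominator <= 73 is either p_1/q_1 or the intermediate fraction (k*p_1 + p_0)/(k*q_1 + q_0) with the largest k >= 1 whose denominator stays <= 73; these approach x as k grows, and every other convergent or intermediate fraction in range is farther away.
Largest k: floor((73 - q_0)/q_1) = floor((73 - 1)/8) = 9.
That gives (9*25 + 3)/(9*8 + 1) = 228/73.
Compare the errors: |x - 25/8| = |328*8 - 25*105|/(105*8) = 1/840, and |x - 228/73| = |328*73 - 228*105|/(105*73) = 4/7665.
Cross-multiplying, 4*840 = 3360 < 7665 = 1*7665, so 4/7665 is smaller: the intermediate fraction 228/73 is closer to x than 25/8.

228/73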